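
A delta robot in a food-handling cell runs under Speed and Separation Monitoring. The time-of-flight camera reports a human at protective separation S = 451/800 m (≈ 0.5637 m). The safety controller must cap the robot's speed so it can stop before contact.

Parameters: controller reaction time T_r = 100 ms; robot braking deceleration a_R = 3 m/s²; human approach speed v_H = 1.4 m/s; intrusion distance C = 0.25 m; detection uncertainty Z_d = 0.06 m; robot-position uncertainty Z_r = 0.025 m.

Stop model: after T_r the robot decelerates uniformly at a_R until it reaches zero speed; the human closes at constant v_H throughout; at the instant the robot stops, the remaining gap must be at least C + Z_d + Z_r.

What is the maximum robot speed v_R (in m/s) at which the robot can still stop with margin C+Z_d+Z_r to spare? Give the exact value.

at the boundary: (1/6)·v² + (17/30)·v + (-71/800) = 0
  disc = (17/30)² − 4·(1/6)·(-71/800) = 1369/3600 ; √disc = 37/60
  v_R = (−(17/30) + 37/60) / (2·(1/6)) = 3/20 m/s
check:
braking lasts T_s = (3/20)/3 = 0.0500 s
robot in T_r: 0.1500·0.1000 = 0.0150 m
braking distance = 0.1500²/(2·3.0000) = 0.0037 m
person approaches 1.4000·(0.1000+0.0500) = 0.2100 m
C+Z_d+Z_r = 0.2500+0.0600+0.0250 = 0.3350 m
sum ≈ 0.0150+0.0037+0.2100+0.3350 ≈ 0.5637 m = S ✓

v_R_max = 3/20 m/s = 0.1500 m/s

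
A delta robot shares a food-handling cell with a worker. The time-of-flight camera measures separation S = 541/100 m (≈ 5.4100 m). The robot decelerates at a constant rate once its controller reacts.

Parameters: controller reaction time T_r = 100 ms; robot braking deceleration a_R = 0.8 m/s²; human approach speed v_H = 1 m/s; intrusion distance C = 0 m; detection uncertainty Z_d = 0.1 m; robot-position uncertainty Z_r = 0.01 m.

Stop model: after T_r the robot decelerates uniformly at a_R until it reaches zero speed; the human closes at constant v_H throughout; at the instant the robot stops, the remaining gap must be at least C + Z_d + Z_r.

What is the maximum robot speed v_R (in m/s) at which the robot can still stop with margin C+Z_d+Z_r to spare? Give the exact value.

v_R_max = 2 m/s = 2.0000 m/s

quadratic (5/8)·v² + (27/20)·v + (-26/5) = 0
  disc = (27/20)² − 4·(5/8)·(-26/5) = 5929/400 ; √disc = 77/20
  v_R = (−(27/20) + 77/20) / (2·(5/8)) = 2 m/s
check:
braking lasts T_s = 2/(4/5) = 2.5000 s
reaction-phase robot travel = 2.0000·0.1000 = 0.2000 m
robot under decel: 2.0000²/(2·0.8000) = 2.5000 m
human closes 1.0000·2.6000 = 2.6000 m
C+Z_d+Z_r = 0.0000+0.1000+0.0100 = 0.1100 m
sum ≈ 0.2000+2.5000+2.6000+0.1100 ≈ 5.4100 m = S ✓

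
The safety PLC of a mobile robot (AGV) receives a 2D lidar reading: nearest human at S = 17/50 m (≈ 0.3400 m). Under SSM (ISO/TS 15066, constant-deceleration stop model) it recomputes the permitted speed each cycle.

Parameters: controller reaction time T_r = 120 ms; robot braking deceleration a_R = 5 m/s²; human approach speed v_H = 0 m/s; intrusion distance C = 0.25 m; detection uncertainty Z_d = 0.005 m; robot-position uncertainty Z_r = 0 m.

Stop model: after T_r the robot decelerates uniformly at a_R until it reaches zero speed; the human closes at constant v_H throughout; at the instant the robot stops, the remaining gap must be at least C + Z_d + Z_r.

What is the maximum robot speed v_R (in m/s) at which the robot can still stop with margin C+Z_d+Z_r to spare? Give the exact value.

quadratic (1/10)·v² + (3/25)·v + (-17/200) = 0
  disc = (3/25)² − 4·(1/10)·(-17/200) = 121/2500 ; √disc = 11/50
  v_R = (−(3/25) + 11/50) / (2·(1/10)) = 1/2 m/s
check:
stop time T_s = (1/2)/5 = 0.1000 s
reaction-phase robot travel = 0.5000·0.1200 = 0.0600 m
robot under decel: 0.5000²/(2·5.0000) = 0.0250 m
human over T_r+T_s: 0.0000·(0.1200+0.1000) = 0.0000 m
margins: 0.2500+0.0050+0.0000 = 0.2550 m
sum ≈ 0.0600+0.0250+0.0000+0.2550 ≈ 0.3400 m = S ✓

v_R_max = 1/2 m/s = 0.5000 m/s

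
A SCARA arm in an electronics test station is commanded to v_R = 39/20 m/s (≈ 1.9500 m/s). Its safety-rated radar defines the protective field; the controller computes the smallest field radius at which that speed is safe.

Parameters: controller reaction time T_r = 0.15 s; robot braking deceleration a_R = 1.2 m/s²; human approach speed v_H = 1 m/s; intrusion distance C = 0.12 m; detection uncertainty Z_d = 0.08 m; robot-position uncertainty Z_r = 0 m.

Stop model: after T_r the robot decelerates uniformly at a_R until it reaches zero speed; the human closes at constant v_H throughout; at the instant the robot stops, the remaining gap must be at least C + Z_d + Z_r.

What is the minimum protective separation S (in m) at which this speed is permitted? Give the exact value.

braking lasts T_s = (39/20)/(6/5) = 1.6250 s
reaction-phase robot travel = 1.9500·0.1500 = 0.2925 m
robot under decel: 1.9500²/(2·1.2000) = 1.5844 m
human closes 1.0000·1.7750 = 1.7750 m
margins: 0.1200+0.0800+0.0000 = 0.2000 m
S_min ≈ 0.2925+1.5844+1.7750+0.2000  ⇒  S_min = 6163/1600 m

S_min = 6163/1600 m = 3.8519 m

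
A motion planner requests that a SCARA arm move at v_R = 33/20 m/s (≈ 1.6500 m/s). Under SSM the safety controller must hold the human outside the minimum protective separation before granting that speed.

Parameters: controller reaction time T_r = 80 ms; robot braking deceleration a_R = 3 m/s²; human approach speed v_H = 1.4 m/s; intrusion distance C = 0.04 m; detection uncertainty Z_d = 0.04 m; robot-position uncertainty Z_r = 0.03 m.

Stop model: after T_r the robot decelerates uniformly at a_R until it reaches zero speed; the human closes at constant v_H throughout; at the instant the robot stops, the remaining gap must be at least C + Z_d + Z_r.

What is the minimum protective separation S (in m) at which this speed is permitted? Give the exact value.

S_min = 6311/4000 m = 1.5777 m

braking lasts T_s = (33/20)/3 = 0.5500 s
reaction-phase robot travel = 1.6500·0.0800 = 0.1320 m
robot covers 1.6500·0.5500 − ½·3.0000·0.5500² = 0.4537 m while stopping
person approaches 1.4000·(0.0800+0.5500) = 0.8820 m
C+Z_d+Z_r = 0.0400+0.0400+0.0300 = 0.1100 m
S_min ≈ 0.1320+0.4537+0.8820+0.1100  ⇒  S_min = 6311/4000 m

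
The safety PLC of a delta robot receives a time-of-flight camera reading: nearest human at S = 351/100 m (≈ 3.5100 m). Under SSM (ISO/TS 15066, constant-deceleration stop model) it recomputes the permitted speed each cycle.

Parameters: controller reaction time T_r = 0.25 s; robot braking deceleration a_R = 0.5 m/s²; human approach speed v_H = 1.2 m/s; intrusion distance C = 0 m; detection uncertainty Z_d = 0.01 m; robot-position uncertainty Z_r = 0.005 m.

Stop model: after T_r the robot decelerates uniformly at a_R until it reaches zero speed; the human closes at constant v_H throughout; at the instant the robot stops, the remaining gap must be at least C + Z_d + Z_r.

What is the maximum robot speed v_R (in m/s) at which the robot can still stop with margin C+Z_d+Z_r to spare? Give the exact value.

quadratic (1)·v² + (53/20)·v + (-639/200) = 0
  disc = (53/20)² − 4·(1)·(-639/200) = 7921/400 ; √disc = 89/20
  v_R = (−(53/20) + 89/20) / (2·(1)) = 9/10 m/s
check:
T_s = v_R/a_R = (9/10)/(1/2) = 1.8000 s
robot in T_r: 0.9000·0.2500 = 0.2250 m
braking distance = 0.9000²/(2·0.5000) = 0.8100 m
person approaches 1.2000·(0.2500+1.8000) = 2.4600 m
C+Z_d+Z_r = 0.0000+0.0100+0.0050 = 0.0150 m
sum ≈ 0.2250+0.8100+2.4600+0.0150 ≈ 3.5100 m = S ✓

v_R_max = 9/10 m/s = 0.9000 m/s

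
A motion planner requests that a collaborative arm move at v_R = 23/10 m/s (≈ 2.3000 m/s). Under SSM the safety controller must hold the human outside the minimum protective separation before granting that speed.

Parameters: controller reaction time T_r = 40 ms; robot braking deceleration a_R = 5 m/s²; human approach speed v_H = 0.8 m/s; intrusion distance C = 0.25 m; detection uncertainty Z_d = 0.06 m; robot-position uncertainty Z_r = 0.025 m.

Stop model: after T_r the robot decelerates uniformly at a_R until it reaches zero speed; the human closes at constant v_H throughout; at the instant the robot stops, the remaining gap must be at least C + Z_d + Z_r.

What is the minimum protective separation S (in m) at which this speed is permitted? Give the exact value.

stop time T_s = (23/10)/5 = 0.4600 s
reaction-phase robot travel = 2.3000·0.0400 = 0.0920 m
robot under decel: 2.3000²/(2·5.0000) = 0.5290 m
human over T_r+T_s: 0.8000·(0.0400+0.4600) = 0.4000 m
C+Z_d+Z_r = 0.2500+0.0600+0.0250 = 0.3350 m
S_min ≈ 0.0920+0.5290+0.4000+0.3350  ⇒  S_min = 339/250 m

S_min = 339/250 m = 1.3560 m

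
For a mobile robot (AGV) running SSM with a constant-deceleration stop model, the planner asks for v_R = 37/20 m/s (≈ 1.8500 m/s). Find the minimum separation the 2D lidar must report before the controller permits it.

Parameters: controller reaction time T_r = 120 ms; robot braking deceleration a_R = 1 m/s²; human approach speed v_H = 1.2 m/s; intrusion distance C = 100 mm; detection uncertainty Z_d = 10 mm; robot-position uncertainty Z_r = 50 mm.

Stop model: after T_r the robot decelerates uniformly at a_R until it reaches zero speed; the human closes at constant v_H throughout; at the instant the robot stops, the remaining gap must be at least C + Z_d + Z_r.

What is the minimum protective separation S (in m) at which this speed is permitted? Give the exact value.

S_min = 17829/4000 m = 4.4573 m

stop time T_s = (37/20)/1 = 1.8500 s
reaction-phase robot travel = 1.8500·0.1200 = 0.2220 m
robot covers 1.8500·1.8500 − ½·1.0000·1.8500² = 1.7112 m while stopping
human over T_r+T_s: 1.2000·(0.1200+1.8500) = 2.3640 m
residual clearance needed = 0.1000+0.0100+0.0500 = 0.1600 m
S_min ≈ 0.2220+1.7112+2.3640+0.1600  ⇒  S_min = 17829/4000 m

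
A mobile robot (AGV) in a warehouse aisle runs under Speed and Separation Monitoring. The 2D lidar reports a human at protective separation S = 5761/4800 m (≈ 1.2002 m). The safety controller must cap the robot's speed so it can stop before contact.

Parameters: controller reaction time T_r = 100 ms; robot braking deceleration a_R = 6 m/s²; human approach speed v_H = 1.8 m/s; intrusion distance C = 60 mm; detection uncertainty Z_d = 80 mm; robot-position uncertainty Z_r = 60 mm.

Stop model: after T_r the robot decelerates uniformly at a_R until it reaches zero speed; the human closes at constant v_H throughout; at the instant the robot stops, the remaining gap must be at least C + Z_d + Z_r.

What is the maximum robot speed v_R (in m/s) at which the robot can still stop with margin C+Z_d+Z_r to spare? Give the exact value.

quadratic (1/12)·v² + (2/5)·v + (-3937/4800) = 0
  disc = (2/5)² − 4·(1/12)·(-3937/4800) = 6241/14400 ; √disc = 79/120
  v_R = (−(2/5) + 79/120) / (2·(1/12)) = 31/20 m/s
check:
T_s = v_R/a_R = (31/20)/6 = 0.2583 s
robot in T_r: 1.5500·0.1000 = 0.1550 m
robot covers 1.5500·0.2583 − ½·6.0000·0.2583² = 0.2002 m while stopping
person approaches 1.8000·(0.1000+0.2583) = 0.6450 m
residual clearance needed = 0.0600+0.0800+0.0600 = 0.2000 m
sum ≈ 0.1550+0.2002+0.6450+0.2000 ≈ 1.2002 m = S ✓

v_R_max = 31/20 m/s = 1.5500 m/s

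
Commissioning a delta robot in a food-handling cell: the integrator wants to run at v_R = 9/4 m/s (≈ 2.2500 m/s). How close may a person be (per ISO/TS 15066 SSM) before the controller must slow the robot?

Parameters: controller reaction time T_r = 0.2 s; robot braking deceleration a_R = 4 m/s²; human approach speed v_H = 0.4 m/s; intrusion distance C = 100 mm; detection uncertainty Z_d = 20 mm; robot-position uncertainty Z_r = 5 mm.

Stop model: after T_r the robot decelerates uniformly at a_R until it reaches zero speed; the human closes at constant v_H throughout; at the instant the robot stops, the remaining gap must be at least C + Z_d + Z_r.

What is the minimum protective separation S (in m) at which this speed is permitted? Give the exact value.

braking lasts T_s = (9/4)/4 = 0.5625 s
robot in T_r: 2.2500·0.2000 = 0.4500 m
robot under decel: 2.2500²/(2·4.0000) = 0.6328 m
human over T_r+T_s: 0.4000·(0.2000+0.5625) = 0.3050 m
C+Z_d+Z_r = 0.1000+0.0200+0.0050 = 0.1250 m
S_min ≈ 0.4500+0.6328+0.3050+0.1250  ⇒  S_min = 4841/3200 m

S_min = 4841/3200 m = 1.5128 m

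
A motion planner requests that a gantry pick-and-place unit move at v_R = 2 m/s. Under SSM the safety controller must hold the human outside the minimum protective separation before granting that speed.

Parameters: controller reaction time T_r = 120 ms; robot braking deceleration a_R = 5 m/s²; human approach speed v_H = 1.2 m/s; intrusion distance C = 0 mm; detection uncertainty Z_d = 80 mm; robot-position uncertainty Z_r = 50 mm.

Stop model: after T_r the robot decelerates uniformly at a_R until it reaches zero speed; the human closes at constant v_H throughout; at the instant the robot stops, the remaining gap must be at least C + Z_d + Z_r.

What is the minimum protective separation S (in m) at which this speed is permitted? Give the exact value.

S_min = 697/500 m = 1.3940 m

stop time T_s = 2/5 = 0.4000 s
reaction-phase robot travel = 2.0000·0.1200 = 0.2400 m
braking distance = 2.0000²/(2·5.0000) = 0.4000 m
human closes 1.2000·0.5200 = 0.6240 m
residual clearance needed = 0.0000+0.0800+0.0500 = 0.1300 m
S_min ≈ 0.2400+0.4000+0.6240+0.1300  ⇒  S_min = 697/500 m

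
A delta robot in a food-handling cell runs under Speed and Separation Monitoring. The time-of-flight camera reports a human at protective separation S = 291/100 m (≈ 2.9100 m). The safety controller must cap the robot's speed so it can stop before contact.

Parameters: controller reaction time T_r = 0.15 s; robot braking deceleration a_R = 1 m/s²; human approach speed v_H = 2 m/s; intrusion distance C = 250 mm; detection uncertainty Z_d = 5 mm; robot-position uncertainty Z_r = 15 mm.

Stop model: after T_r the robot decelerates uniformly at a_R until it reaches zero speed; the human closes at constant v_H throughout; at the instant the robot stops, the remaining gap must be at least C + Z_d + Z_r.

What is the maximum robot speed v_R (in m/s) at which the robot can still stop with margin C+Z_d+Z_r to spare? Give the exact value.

v_R_max = 9/10 m/s = 0.9000 m/s

at the boundary: (1/2)·v² + (43/20)·v + (-117/50) = 0
  disc = (43/20)² − 4·(1/2)·(-117/50) = 3721/400 ; √disc = 61/20
  v_R = (−(43/20) + 61/20) / (2·(1/2)) = 9/10 m/s
check:
braking lasts T_s = (9/10)/1 = 0.9000 s
robot covers v_R·T_r = 0.9000·0.1500 = 0.1350 m before braking
robot under decel: 0.9000²/(2·1.0000) = 0.4050 m
person approaches 2.0000·(0.1500+0.9000) = 2.1000 m
margins: 0.2500+0.0050+0.0150 = 0.2700 m
sum ≈ 0.1350+0.4050+2.1000+0.2700 ≈ 2.9100 m = S ✓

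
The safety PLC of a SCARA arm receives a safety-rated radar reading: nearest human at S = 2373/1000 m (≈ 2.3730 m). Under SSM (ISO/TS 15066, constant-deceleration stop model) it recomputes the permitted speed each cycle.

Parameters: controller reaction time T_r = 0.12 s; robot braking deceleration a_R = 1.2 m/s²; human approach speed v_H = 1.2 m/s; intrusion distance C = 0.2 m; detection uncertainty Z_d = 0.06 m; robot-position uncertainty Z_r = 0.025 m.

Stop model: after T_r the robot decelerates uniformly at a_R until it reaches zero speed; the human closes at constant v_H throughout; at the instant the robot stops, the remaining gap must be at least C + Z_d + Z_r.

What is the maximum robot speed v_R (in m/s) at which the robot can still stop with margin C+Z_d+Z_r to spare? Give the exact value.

v_R_max = 6/5 m/s = 1.2000 m/s

collect terms ⇒ (5/12)·v_R² + (28/25)·v_R + (-243/125) = 0
  disc = (28/25)² − 4·(5/12)·(-243/125) = 2809/625 ; √disc = 53/25
  v_R = (−(28/25) + 53/25) / (2·(5/12)) = 6/5 m/s
check:
T_s = v_R/a_R = (6/5)/(6/5) = 1.0000 s
reaction-phase robot travel = 1.2000·0.1200 = 0.1440 m
robot covers 1.2000·1.0000 − ½·1.2000·1.0000² = 0.6000 m while stopping
person approaches 1.2000·(0.1200+1.0000) = 1.3440 m
margins: 0.2000+0.0600+0.0250 = 0.2850 m
sum ≈ 0.1440+0.6000+1.3440+0.2850 ≈ 2.3730 m = S ✓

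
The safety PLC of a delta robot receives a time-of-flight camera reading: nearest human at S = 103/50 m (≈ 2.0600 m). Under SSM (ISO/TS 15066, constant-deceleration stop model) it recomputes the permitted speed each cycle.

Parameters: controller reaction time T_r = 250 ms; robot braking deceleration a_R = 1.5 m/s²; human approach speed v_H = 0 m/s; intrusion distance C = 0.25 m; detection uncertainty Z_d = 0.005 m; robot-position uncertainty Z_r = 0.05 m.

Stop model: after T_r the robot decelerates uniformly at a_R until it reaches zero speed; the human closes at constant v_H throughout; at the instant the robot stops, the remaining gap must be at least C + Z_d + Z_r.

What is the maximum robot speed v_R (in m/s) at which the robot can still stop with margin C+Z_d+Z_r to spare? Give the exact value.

v_R_max = 39/20 m/s = 1.9500 m/s

quadratic (1/3)·v² + (1/4)·v + (-351/200) = 0
  disc = (1/4)² − 4·(1/3)·(-351/200) = 961/400 ; √disc = 31/20
  v_R = (−(1/4) + 31/20) / (2·(1/3)) = 39/20 m/s
check:
T_s = v_R/a_R = (39/20)/(3/2) = 1.3000 s
robot in T_r: 1.9500·0.2500 = 0.4875 m
braking distance = 1.9500²/(2·1.5000) = 1.2675 m
human closes 0.0000·1.5500 = 0.0000 m
C+Z_d+Z_r = 0.2500+0.0050+0.0500 = 0.3050 m
sum ≈ 0.4875+1.2675+0.0000+0.3050 ≈ 2.0600 m = S ✓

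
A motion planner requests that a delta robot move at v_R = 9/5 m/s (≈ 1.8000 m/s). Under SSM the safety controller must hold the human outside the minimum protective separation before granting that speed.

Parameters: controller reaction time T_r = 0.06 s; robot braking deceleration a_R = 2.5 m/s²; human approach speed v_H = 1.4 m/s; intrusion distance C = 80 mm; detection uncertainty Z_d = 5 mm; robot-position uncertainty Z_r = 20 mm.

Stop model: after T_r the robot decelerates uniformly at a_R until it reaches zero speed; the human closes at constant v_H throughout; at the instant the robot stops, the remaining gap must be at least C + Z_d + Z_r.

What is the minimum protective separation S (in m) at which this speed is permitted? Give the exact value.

stop time T_s = (9/5)/(5/2) = 0.7200 s
reaction-phase robot travel = 1.8000·0.0600 = 0.1080 m
robot under decel: 1.8000²/(2·2.5000) = 0.6480 m
human closes 1.4000·0.7800 = 1.0920 m
residual clearance needed = 0.0800+0.0050+0.0200 = 0.1050 m
S_min ≈ 0.1080+0.6480+1.0920+0.1050  ⇒  S_min = 1953/1000 m

S_min = 1953/1000 m = 1.9530 m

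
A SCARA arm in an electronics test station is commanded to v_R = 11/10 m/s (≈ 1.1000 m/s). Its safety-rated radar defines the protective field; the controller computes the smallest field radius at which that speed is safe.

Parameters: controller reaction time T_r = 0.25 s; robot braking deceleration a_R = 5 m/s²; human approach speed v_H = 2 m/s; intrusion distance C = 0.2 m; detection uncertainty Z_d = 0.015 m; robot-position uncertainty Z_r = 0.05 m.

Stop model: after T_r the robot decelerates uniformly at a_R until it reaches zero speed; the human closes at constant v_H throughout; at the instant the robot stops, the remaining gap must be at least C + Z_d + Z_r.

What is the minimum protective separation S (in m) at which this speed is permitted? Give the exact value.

braking lasts T_s = (11/10)/5 = 0.2200 s
reaction-phase robot travel = 1.1000·0.2500 = 0.2750 m
robot covers 1.1000·0.2200 − ½·5.0000·0.2200² = 0.1210 m while stopping
human closes 2.0000·0.4700 = 0.9400 m
residual clearance needed = 0.2000+0.0150+0.0500 = 0.2650 m
S_min ≈ 0.2750+0.1210+0.9400+0.2650  ⇒  S_min = 1601/1000 m

S_min = 1601/1000 m = 1.6010 m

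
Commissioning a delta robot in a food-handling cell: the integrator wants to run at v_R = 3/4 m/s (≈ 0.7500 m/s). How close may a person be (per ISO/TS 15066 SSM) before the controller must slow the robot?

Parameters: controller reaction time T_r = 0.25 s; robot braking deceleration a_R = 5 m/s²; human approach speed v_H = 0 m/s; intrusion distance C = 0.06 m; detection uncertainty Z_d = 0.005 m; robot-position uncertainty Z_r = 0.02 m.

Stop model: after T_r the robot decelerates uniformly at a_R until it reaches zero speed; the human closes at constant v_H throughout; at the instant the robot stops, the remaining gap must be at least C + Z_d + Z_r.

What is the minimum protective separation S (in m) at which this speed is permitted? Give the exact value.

S_min = 263/800 m = 0.3287 m

stop time T_s = (3/4)/5 = 0.1500 s
reaction-phase robot travel = 0.7500·0.2500 = 0.1875 m
robot under decel: 0.7500²/(2·5.0000) = 0.0563 m
human closes 0.0000·0.4000 = 0.0000 m
margins: 0.0600+0.0050+0.0200 = 0.0850 m
S_min ≈ 0.1875+0.0563+0.0000+0.0850  ⇒  S_min = 263/800 m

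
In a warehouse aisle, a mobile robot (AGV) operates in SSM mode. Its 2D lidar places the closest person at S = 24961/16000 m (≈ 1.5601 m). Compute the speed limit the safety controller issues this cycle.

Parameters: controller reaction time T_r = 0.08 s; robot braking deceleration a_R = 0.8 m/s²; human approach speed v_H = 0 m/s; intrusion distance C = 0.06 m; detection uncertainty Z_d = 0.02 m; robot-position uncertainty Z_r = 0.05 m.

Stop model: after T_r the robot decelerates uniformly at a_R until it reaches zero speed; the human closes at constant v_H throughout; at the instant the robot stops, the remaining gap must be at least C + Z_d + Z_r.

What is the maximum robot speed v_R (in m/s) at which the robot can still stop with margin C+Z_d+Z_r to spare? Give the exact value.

at the boundary: (5/8)·v² + (2/25)·v + (-22881/16000) = 0
  disc = (2/25)² − 4·(5/8)·(-22881/16000) = 573049/160000 ; √disc = 757/400
  v_R = (−(2/25) + 757/400) / (2·(5/8)) = 29/20 m/s
check:
T_s = v_R/a_R = (29/20)/(4/5) = 1.8125 s
robot in T_r: 1.4500·0.0800 = 0.1160 m
robot under decel: 1.4500²/(2·0.8000) = 1.3141 m
human over T_r+T_s: 0.0000·(0.0800+1.8125) = 0.0000 m
residual clearance needed = 0.0600+0.0200+0.0500 = 0.1300 m
sum ≈ 0.1160+1.3141+0.0000+0.1300 ≈ 1.5601 m = S ✓

v_R_max = 29/20 m/s = 1.4500 m/s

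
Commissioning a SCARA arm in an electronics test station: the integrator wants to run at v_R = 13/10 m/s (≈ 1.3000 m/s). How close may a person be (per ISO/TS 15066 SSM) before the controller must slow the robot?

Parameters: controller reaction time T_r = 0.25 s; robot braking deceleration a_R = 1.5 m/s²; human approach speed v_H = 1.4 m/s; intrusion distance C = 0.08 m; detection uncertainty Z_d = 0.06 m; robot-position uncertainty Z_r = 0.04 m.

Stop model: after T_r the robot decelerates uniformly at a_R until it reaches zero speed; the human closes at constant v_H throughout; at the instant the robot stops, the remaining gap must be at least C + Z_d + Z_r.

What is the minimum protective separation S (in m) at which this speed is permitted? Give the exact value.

braking lasts T_s = (13/10)/(3/2) = 0.8667 s
robot covers v_R·T_r = 1.3000·0.2500 = 0.3250 m before braking
braking distance = 1.3000²/(2·1.5000) = 0.5633 m
human closes 1.4000·1.1167 = 1.5633 m
margins: 0.0800+0.0600+0.0400 = 0.1800 m
S_min ≈ 0.3250+0.5633+1.5633+0.1800  ⇒  S_min = 1579/600 m

S_min = 1579/600 m = 2.6317 m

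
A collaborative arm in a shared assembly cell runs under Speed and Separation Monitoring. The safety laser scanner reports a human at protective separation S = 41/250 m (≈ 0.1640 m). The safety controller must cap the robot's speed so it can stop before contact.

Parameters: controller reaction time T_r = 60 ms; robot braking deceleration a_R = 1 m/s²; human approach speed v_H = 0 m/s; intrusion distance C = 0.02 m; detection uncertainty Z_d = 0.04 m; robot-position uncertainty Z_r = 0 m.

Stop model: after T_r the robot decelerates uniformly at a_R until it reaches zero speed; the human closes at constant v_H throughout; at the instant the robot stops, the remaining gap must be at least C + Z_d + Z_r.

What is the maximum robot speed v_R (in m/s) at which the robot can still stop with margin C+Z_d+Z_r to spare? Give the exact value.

v_R_max = 2/5 m/s = 0.4000 m/s

at the boundary: (1/2)·v² + (3/50)·v + (-13/125) = 0
  disc = (3/50)² − 4·(1/2)·(-13/125) = 529/2500 ; √disc = 23/50
  v_R = (−(3/50) + 23/50) / (2·(1/2)) = 2/5 m/s
check:
braking lasts T_s = (2/5)/1 = 0.4000 s
robot in T_r: 0.4000·0.0600 = 0.0240 m
braking distance = 0.4000²/(2·1.0000) = 0.0800 m
human over T_r+T_s: 0.0000·(0.0600+0.4000) = 0.0000 m
margins: 0.0200+0.0400+0.0000 = 0.0600 m
sum ≈ 0.0240+0.0800+0.0000+0.0600 ≈ 0.1640 m = S ✓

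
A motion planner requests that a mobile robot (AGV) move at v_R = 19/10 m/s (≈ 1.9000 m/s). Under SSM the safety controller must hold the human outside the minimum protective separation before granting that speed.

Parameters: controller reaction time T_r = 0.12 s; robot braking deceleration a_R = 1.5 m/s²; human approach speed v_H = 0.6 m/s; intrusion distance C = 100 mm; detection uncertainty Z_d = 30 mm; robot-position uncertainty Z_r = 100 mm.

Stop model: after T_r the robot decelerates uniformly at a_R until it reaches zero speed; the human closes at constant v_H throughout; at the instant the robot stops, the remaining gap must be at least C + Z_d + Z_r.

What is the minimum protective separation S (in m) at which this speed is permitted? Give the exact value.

T_s = v_R/a_R = (19/10)/(3/2) = 1.2667 s
robot covers v_R·T_r = 1.9000·0.1200 = 0.2280 m before braking
braking distance = 1.9000²/(2·1.5000) = 1.2033 m
human over T_r+T_s: 0.6000·(0.1200+1.2667) = 0.8320 m
margins: 0.1000+0.0300+0.1000 = 0.2300 m
S_min ≈ 0.2280+1.2033+0.8320+0.2300  ⇒  S_min = 187/75 m

S_min = 187/75 m = 2.4933 m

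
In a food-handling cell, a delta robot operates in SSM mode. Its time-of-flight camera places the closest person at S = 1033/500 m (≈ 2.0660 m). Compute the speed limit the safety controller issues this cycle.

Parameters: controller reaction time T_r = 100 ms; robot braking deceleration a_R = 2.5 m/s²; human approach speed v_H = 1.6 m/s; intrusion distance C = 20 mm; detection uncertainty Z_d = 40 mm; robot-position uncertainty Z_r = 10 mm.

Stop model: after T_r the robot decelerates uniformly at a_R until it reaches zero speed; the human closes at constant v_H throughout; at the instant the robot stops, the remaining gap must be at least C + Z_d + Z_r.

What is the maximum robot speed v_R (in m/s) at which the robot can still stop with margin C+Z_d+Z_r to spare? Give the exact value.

collect terms ⇒ (1/5)·v_R² + (37/50)·v_R + (-459/250) = 0
  disc = (37/50)² − 4·(1/5)·(-459/250) = 5041/2500 ; √disc = 71/50
  v_R = (−(37/50) + 71/50) / (2·(1/5)) = 17/10 m/s
check:
braking lasts T_s = (17/10)/(5/2) = 0.6800 s
robot covers v_R·T_r = 1.7000·0.1000 = 0.1700 m before braking
robot under decel: 1.7000²/(2·2.5000) = 0.5780 m
human over T_r+T_s: 1.6000·(0.1000+0.6800) = 1.2480 m
C+Z_d+Z_r = 0.0200+0.0400+0.0100 = 0.0700 m
sum ≈ 0.1700+0.5780+1.2480+0.0700 ≈ 2.0660 m = S ✓

v_R_max = 17/10 m/s = 1.7000 m/s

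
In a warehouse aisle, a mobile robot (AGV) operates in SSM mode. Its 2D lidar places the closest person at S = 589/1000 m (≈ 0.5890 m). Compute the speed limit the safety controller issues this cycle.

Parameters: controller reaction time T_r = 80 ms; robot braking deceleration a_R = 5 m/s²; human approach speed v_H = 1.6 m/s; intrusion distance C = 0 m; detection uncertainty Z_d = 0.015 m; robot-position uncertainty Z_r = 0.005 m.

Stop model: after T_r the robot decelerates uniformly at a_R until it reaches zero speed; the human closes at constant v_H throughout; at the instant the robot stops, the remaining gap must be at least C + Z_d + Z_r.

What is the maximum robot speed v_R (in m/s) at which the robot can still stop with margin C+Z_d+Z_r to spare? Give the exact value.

quadratic (1/10)·v² + (2/5)·v + (-441/1000) = 0
  disc = (2/5)² − 4·(1/10)·(-441/1000) = 841/2500 ; √disc = 29/50
  v_R = (−(2/5) + 29/50) / (2·(1/10)) = 9/10 m/s
check:
T_s = v_R/a_R = (9/10)/5 = 0.1800 s
robot covers v_R·T_r = 0.9000·0.0800 = 0.0720 m before braking
robot under decel: 0.9000²/(2·5.0000) = 0.0810 m
person approaches 1.6000·(0.0800+0.1800) = 0.4160 m
C+Z_d+Z_r = 0.0000+0.0150+0.0050 = 0.0200 m
sum ≈ 0.0720+0.0810+0.4160+0.0200 ≈ 0.5890 m = S ✓

v_R_max = 9/10 m/s = 0.9000 m/s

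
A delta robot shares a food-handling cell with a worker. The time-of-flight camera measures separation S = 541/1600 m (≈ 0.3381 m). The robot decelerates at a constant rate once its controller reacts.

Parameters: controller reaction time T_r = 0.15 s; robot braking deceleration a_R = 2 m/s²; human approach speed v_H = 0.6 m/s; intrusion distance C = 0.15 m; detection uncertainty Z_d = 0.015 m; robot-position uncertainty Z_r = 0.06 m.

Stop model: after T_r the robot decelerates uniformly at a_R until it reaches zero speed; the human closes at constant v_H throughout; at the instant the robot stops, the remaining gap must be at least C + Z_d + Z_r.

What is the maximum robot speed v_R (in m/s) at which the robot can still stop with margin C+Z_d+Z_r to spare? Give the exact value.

quadratic (1/4)·v² + (9/20)·v + (-37/1600) = 0
  disc = (9/20)² − 4·(1/4)·(-37/1600) = 361/1600 ; √disc = 19/40
  v_R = (−(9/20) + 19/40) / (2·(1/4)) = 1/20 m/s
check:
braking lasts T_s = (1/20)/2 = 0.0250 s
robot covers v_R·T_r = 0.0500·0.1500 = 0.0075 m before braking
robot under decel: 0.0500²/(2·2.0000) = 0.0006 m
person approaches 0.6000·(0.1500+0.0250) = 0.1050 m
C+Z_d+Z_r = 0.1500+0.0150+0.0600 = 0.2250 m
sum ≈ 0.0075+0.0006+0.1050+0.2250 ≈ 0.3381 m = S ✓

v_R_max = 1/20 m/s = 0.0500 m/s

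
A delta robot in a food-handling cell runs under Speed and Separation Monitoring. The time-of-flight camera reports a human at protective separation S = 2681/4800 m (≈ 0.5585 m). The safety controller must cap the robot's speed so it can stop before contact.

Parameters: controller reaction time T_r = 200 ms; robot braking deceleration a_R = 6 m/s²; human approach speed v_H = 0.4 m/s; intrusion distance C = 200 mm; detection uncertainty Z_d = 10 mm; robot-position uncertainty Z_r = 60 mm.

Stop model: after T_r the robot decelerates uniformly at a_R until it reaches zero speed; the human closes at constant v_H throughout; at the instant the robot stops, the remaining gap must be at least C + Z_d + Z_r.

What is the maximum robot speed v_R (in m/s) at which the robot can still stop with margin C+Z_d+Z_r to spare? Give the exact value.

v_R_max = 13/20 m/s = 0.6500 m/s

quadratic (1/12)·v² + (4/15)·v + (-1001/4800) = 0
  disc = (4/15)² − 4·(1/12)·(-1001/4800) = 9/64 ; √disc = 3/8
  v_R = (−(4/15) + 3/8) / (2·(1/12)) = 13/20 m/s
check:
stop time T_s = (13/20)/6 = 0.1083 s
robot covers v_R·T_r = 0.6500·0.2000 = 0.1300 m before braking
braking distance = 0.6500²/(2·6.0000) = 0.0352 m
human closes 0.4000·0.3083 = 0.1233 m
residual clearance needed = 0.2000+0.0100+0.0600 = 0.2700 m
sum ≈ 0.1300+0.0352+0.1233+0.2700 ≈ 0.5585 m = S ✓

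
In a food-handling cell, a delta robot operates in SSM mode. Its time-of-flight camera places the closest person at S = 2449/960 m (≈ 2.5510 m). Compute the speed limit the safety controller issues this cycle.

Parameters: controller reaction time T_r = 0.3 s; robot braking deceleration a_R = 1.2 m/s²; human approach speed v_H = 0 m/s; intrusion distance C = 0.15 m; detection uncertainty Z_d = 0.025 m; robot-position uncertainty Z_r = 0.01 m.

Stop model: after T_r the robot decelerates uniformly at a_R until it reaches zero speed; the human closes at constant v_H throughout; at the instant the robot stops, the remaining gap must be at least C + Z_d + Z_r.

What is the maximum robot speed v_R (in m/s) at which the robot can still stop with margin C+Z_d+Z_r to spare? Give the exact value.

at the boundary: (5/12)·v² + (3/10)·v + (-11357/4800) = 0
  disc = (3/10)² − 4·(5/12)·(-11357/4800) = 58081/14400 ; √disc = 241/120
  v_R = (−(3/10) + 241/120) / (2·(5/12)) = 41/20 m/s
check:
T_s = v_R/a_R = (41/20)/(6/5) = 1.7083 s
robot covers v_R·T_r = 2.0500·0.3000 = 0.6150 m before braking
robot under decel: 2.0500²/(2·1.2000) = 1.7510 m
person approaches 0.0000·(0.3000+1.7083) = 0.0000 m
margins: 0.1500+0.0250+0.0100 = 0.1850 m
sum ≈ 0.6150+1.7510+0.0000+0.1850 ≈ 2.5510 m = S ✓

v_R_max = 41/20 m/s = 2.0500 m/s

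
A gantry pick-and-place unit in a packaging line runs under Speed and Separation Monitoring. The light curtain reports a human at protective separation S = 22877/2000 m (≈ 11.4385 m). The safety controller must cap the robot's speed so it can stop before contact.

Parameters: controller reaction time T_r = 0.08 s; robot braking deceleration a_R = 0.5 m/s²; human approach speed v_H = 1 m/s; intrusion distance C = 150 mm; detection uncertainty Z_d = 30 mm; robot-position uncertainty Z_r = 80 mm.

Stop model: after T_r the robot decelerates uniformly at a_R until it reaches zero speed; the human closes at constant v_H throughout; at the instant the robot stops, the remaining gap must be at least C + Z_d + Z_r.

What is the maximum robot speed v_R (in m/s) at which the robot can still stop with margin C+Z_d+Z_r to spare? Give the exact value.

collect terms ⇒ (1)·v_R² + (52/25)·v_R + (-22197/2000) = 0
  disc = (52/25)² − 4·(1)·(-22197/2000) = 121801/2500 ; √disc = 349/50
  v_R = (−(52/25) + 349/50) / (2·(1)) = 49/20 m/s
check:
stop time T_s = (49/20)/(1/2) = 4.9000 s
reaction-phase robot travel = 2.4500·0.0800 = 0.1960 m
robot under decel: 2.4500²/(2·0.5000) = 6.0025 m
human closes 1.0000·4.9800 = 4.9800 m
residual clearance needed = 0.1500+0.0300+0.0800 = 0.2600 m
sum ≈ 0.1960+6.0025+4.9800+0.2600 ≈ 11.4385 m = S ✓

v_R_max = 49/20 m/s = 2.4500 m/s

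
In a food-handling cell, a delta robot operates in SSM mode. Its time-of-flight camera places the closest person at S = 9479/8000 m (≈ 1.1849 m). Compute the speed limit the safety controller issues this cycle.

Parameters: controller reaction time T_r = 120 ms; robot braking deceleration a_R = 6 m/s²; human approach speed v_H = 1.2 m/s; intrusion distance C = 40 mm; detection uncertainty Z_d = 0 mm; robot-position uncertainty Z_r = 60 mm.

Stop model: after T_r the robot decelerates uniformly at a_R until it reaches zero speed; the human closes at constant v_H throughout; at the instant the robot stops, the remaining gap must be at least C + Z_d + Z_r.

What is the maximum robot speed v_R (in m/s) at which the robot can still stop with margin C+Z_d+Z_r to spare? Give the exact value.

v_R_max = 39/20 m/s = 1.9500 m/s

at the boundary: (1/12)·v² + (8/25)·v + (-7527/8000) = 0
  disc = (8/25)² − 4·(1/12)·(-7527/8000) = 16641/40000 ; √disc = 129/200
  v_R = (−(8/25) + 129/200) / (2·(1/12)) = 39/20 m/s
check:
braking lasts T_s = (39/20)/6 = 0.3250 s
robot in T_r: 1.9500·0.1200 = 0.2340 m
robot covers 1.9500·0.3250 − ½·6.0000·0.3250² = 0.3169 m while stopping
person approaches 1.2000·(0.1200+0.3250) = 0.5340 m
margins: 0.0400+0.0000+0.0600 = 0.1000 m
sum ≈ 0.2340+0.3169+0.5340+0.1000 ≈ 1.1849 m = S ✓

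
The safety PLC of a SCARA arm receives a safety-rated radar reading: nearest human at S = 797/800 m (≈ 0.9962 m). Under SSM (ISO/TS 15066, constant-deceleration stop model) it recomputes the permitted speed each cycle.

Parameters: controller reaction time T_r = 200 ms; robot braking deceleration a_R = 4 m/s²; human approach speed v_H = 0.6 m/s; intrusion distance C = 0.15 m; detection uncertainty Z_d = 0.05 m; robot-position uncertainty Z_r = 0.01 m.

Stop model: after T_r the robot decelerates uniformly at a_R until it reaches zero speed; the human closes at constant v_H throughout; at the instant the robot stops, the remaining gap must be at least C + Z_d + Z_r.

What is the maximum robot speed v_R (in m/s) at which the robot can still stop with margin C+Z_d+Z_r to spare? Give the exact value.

v_R_max = 13/10 m/s = 1.3000 m/s

quadratic (1/8)·v² + (7/20)·v + (-533/800) = 0
  disc = (7/20)² − 4·(1/8)·(-533/800) = 729/1600 ; √disc = 27/40
  v_R = (−(7/20) + 27/40) / (2·(1/8)) = 13/10 m/s
check:
braking lasts T_s = (13/10)/4 = 0.3250 s
robot covers v_R·T_r = 1.3000·0.2000 = 0.2600 m before braking
robot covers 1.3000·0.3250 − ½·4.0000·0.3250² = 0.2112 m while stopping
person approaches 0.6000·(0.2000+0.3250) = 0.3150 m
C+Z_d+Z_r = 0.1500+0.0500+0.0100 = 0.2100 m
sum ≈ 0.2600+0.2112+0.3150+0.2100 ≈ 0.9962 m = S ✓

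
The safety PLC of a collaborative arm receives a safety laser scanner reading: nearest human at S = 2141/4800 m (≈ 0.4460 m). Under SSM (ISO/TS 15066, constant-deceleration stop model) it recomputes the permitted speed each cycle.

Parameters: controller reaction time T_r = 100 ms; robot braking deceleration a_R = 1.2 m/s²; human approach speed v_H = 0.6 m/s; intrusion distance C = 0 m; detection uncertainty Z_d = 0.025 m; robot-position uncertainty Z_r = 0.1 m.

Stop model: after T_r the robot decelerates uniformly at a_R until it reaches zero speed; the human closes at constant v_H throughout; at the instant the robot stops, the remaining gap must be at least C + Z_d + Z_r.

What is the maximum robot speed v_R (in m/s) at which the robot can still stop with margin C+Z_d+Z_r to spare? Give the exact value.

collect terms ⇒ (5/12)·v_R² + (3/5)·v_R + (-1253/4800) = 0
  disc = (3/5)² − 4·(5/12)·(-1253/4800) = 11449/14400 ; √disc = 107/120
  v_R = (−(3/5) + 107/120) / (2·(5/12)) = 7/20 m/s
check:
stop time T_s = (7/20)/(6/5) = 0.2917 s
robot in T_r: 0.3500·0.1000 = 0.0350 m
robot under decel: 0.3500²/(2·1.2000) = 0.0510 m
human over T_r+T_s: 0.6000·(0.1000+0.2917) = 0.2350 m
margins: 0.0000+0.0250+0.1000 = 0.1250 m
sum ≈ 0.0350+0.0510+0.2350+0.1250 ≈ 0.4460 m = S ✓

v_R_max = 7/20 m/s = 0.3500 m/s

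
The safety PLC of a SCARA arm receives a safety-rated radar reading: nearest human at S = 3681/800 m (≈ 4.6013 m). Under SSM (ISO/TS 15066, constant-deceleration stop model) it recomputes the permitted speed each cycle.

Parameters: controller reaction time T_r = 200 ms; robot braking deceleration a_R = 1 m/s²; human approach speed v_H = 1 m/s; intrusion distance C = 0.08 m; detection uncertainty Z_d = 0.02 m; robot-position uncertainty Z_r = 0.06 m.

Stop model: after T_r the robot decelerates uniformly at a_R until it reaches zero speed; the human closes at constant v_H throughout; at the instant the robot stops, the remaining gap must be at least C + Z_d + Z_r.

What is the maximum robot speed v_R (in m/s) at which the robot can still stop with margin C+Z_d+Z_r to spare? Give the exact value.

v_R_max = 39/20 m/s = 1.9500 m/s

at the boundary: (1/2)·v² + (6/5)·v + (-3393/800) = 0
  disc = (6/5)² − 4·(1/2)·(-3393/800) = 3969/400 ; √disc = 63/20
  v_R = (−(6/5) + 63/20) / (2·(1/2)) = 39/20 m/s
check:
T_s = v_R/a_R = (39/20)/1 = 1.9500 s
robot covers v_R·T_r = 1.9500·0.2000 = 0.3900 m before braking
robot under decel: 1.9500²/(2·1.0000) = 1.9013 m
person approaches 1.0000·(0.2000+1.9500) = 2.1500 m
residual clearance needed = 0.0800+0.0200+0.0600 = 0.1600 m
sum ≈ 0.3900+1.9013+2.1500+0.1600 ≈ 4.6013 m = S ✓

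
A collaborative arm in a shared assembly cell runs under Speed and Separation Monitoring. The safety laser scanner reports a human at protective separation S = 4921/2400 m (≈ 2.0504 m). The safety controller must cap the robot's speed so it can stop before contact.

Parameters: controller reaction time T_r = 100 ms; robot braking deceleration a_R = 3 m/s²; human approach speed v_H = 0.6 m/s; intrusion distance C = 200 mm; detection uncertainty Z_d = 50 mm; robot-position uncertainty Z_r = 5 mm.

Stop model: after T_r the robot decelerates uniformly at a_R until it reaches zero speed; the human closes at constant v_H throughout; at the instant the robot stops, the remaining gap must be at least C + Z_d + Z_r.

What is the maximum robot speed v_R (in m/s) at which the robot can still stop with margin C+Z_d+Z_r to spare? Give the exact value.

collect terms ⇒ (1/6)·v_R² + (3/10)·v_R + (-833/480) = 0
  disc = (3/10)² − 4·(1/6)·(-833/480) = 4489/3600 ; √disc = 67/60
  v_R = (−(3/10) + 67/60) / (2·(1/6)) = 49/20 m/s
check:
T_s = v_R/a_R = (49/20)/3 = 0.8167 s
reaction-phase robot travel = 2.4500·0.1000 = 0.2450 m
braking distance = 2.4500²/(2·3.0000) = 1.0004 m
person approaches 0.6000·(0.1000+0.8167) = 0.5500 m
margins: 0.2000+0.0500+0.0050 = 0.2550 m
sum ≈ 0.2450+1.0004+0.5500+0.2550 ≈ 2.0504 m = S ✓

v_R_max = 49/20 m/s = 2.4500 m/s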